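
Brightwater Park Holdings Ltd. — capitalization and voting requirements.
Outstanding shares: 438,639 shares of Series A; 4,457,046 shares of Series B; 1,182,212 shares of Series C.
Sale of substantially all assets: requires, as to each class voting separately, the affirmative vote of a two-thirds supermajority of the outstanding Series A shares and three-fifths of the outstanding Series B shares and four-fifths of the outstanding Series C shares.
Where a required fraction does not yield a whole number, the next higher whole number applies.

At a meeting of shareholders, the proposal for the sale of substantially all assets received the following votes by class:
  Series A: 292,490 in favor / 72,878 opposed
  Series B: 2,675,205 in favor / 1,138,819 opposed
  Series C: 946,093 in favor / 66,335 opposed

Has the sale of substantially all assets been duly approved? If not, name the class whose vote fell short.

Series A: 2/3 of 438639 = 292426; 292,426 required, 292,490 in favor — approved.
Series B: 3/5 of 4457046 = 2674227.60, rounded up to 2674228; 2,674,228 required, 2,675,205 in favor — approved.
Series C: 4/5 of 1182212 = 945769.60, rounded up to 945770; 945,770 required, 946,093 in favor — approved.

Approved — every class gave the required vote.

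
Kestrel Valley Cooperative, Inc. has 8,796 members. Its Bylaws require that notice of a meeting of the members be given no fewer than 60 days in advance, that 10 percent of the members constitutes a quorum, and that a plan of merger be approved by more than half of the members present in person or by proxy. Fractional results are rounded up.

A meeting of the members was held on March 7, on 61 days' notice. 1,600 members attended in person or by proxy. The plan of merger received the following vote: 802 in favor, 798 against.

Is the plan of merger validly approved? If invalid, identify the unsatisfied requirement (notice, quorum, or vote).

Valid — all requirements satisfied.

Notice: 61 days given; 60 required. Satisfied.
Quorum: 10% of 8,796 = 879.60, rounded up to 880; 1,600 present. Satisfied.
Vote: requires a majority of those present (1,600); a majority of 1600 is 801, so 801 needed; 802 in favor. Satisfied.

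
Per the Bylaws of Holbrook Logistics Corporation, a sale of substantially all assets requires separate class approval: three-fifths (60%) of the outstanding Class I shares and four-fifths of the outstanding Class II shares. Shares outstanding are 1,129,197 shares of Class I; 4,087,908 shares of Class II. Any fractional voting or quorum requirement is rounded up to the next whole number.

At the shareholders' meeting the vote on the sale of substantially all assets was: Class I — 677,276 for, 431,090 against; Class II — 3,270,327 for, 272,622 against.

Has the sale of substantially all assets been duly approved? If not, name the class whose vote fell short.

Class I: 3/5 of 1129197 = 677518.20, rounded up to 677519; 677,519 required, 677,276 in favor — not approved.
Class II: 4/5 of 4087908 = 3270326.40, rounded up to 3270327; 3,270,327 required, 3,270,327 in favor — approved.

Not approved — the Class I shares did not give the required vote.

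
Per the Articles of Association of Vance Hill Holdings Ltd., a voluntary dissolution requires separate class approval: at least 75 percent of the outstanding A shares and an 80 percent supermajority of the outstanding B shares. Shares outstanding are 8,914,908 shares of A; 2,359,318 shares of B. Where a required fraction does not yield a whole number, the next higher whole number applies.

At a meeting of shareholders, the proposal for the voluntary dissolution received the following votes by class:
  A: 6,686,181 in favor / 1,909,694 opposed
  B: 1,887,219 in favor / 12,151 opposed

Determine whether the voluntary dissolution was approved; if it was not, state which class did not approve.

A: 3/4 of 8914908 = 6686181; 6,686,181 required, 6,686,181 in favor — approved.
B: 4/5 of 2359318 = 1887454.40, rounded up to 1887455; 1,887,455 required, 1,887,219 in favor — not approved.

Not approved — the B shares did not give the required vote.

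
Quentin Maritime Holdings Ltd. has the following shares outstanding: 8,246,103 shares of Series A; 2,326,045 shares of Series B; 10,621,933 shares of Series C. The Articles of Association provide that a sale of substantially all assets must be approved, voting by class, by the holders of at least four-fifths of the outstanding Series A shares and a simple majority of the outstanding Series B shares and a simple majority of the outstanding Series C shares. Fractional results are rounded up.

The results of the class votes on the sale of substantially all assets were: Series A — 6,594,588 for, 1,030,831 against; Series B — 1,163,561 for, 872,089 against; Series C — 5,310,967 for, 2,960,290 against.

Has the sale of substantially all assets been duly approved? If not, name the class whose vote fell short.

Not approved — the Series A shares did not give the required vote.

Series A: 4/5 of 8246103 = 6596882.40, rounded up to 6596883; 6,596,883 required, 6,594,588 in favor — not approved.
Series B: a majority of 2326045 is 1163023; 1,163,023 required, 1,163,561 in favor — approved.
Series C: a majority of 10621933 is 5310967; 5,310,967 required, 5,310,967 in favor — approved.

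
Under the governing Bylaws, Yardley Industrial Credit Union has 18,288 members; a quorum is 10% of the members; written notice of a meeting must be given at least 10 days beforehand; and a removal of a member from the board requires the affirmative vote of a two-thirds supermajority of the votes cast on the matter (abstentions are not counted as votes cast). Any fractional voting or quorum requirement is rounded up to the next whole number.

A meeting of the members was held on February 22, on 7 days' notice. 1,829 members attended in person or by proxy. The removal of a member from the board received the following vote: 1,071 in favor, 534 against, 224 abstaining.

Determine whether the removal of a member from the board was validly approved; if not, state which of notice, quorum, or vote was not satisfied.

Notice: 7 days given; 10 required. Not satisfied.
Quorum: 10% of 18,288 = 1,828.80, rounded up to 1,829; 1,829 present. Satisfied.
Vote: requires two-thirds of the votes cast (1,829 − 224 abstaining = 1,605); 2/3 of 1605 = 1070, so 1,070 needed; 1,071 in favor. Satisfied.

Invalid — notice requirement not satisfied.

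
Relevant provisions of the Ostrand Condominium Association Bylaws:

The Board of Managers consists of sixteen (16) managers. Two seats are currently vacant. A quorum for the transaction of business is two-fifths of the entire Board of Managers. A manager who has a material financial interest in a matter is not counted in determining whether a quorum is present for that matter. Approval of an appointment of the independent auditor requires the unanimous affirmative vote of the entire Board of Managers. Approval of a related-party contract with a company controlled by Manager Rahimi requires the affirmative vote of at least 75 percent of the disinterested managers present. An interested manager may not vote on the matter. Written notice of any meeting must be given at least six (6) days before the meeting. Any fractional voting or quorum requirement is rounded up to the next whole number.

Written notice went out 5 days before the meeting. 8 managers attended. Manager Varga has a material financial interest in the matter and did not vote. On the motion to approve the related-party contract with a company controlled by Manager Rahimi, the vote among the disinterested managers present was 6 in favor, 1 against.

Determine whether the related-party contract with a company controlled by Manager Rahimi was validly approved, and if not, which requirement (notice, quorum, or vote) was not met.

Notice: 5 days given; 6 required (5 < 6). Not satisfied.
Quorum: 8 present, but the 1 interested manager does not count, leaving 7. Quorum is 7. Satisfied.
Vote: the related-party contract with a company controlled by Manager Rahimi requires three-fourths of the disinterested managers present (8 − 1 = 7). 3/4 of 7 = 5.25, rounded up to 6, so 6 affirmative votes are needed; 6 voted in favor. Satisfied.

Invalid — notice requirement not satisfied.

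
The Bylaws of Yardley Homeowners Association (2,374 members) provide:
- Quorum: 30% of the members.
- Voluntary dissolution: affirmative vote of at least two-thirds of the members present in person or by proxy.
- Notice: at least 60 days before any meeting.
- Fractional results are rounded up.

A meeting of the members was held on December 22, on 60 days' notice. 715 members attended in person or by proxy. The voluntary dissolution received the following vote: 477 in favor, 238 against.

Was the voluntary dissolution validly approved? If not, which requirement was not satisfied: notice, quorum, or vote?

Valid — all requirements satisfied.

Notice: 60 days given; 60 required. Satisfied.
Quorum: 30% of 2,374 = 712.20, rounded up to 713; 715 present. Satisfied.
Vote: requires two-thirds of those present (715); 2/3 of 715 = 476.67, rounded up to 477, so 477 needed; 477 in favor. Satisfied.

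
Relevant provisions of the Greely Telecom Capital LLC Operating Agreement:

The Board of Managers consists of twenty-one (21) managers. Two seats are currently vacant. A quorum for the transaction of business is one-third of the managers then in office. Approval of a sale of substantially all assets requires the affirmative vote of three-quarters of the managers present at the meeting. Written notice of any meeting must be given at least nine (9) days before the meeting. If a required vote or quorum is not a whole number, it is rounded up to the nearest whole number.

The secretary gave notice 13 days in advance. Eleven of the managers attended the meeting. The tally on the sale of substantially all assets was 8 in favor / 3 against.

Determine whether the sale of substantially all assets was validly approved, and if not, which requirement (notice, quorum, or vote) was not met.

Notice: 13 days given; 9 required (13 ≥ 9). Satisfied.
Quorum: 11 present; quorum is 7. Satisfied.
Vote: the sale of substantially all assets requires three-fourths of the managers present (11). 3/4 of 11 = 8.25, rounded up to 9, so 9 affirmative votes are needed; 8 voted in favor. Not satisfied.

Invalid — vote requirement not satisfied.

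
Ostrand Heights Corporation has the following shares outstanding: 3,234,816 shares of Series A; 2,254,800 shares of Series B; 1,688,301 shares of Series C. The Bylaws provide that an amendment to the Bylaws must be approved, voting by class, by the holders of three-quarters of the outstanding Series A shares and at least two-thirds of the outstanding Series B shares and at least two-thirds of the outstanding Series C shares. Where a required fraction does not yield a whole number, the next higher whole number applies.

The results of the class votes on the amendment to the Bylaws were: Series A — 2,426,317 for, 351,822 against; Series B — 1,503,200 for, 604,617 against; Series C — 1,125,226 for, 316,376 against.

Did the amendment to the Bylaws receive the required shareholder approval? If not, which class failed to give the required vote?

Series A: 3/4 of 3234816 = 2426112; 2,426,112 required, 2,426,317 in favor — approved.
Series B: 2/3 of 2254800 = 1503200; 1,503,200 required, 1,503,200 in favor — approved.
Series C: 2/3 of 1688301 = 1125534; 1,125,534 required, 1,125,226 in favor — not approved.

Not approved — the Series C shares did not give the required vote.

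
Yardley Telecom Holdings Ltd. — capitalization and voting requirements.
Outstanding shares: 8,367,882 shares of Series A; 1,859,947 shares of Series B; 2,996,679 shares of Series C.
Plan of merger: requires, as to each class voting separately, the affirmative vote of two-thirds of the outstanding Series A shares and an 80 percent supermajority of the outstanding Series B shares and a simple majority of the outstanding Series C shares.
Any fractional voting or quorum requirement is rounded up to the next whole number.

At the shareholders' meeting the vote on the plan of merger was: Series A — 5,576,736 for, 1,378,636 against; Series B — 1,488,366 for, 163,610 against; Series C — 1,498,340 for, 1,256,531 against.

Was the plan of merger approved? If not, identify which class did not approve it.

Not approved — the Series A shares did not give the required vote.

Series A: 2/3 of 8367882 = 5578588; 5,578,588 required, 5,576,736 in favor — not approved.
Series B: 4/5 of 1859947 = 1487957.60, rounded up to 1487958; 1,487,958 required, 1,488,366 in favor — approved.
Series C: a majority of 2996679 is 1498340; 1,498,340 required, 1,498,340 in favor — approved.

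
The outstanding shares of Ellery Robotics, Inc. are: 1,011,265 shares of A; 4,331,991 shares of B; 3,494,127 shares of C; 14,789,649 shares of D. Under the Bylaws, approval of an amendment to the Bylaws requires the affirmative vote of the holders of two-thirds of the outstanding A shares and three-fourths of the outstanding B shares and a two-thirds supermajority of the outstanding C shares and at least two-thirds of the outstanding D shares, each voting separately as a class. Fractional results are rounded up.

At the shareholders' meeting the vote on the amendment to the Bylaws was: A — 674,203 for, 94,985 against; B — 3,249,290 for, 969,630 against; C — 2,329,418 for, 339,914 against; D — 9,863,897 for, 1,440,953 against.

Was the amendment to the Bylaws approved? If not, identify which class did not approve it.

Approved — every class gave the required vote.

A: 2/3 of 1011265 = 674176.67, rounded up to 674177; 674,177 required, 674,203 in favor — approved.
B: 3/4 of 4331991 = 3248993.25, rounded up to 3248994; 3,248,994 required, 3,249,290 in favor — approved.
C: 2/3 of 3494127 = 2329418; 2,329,418 required, 2,329,418 in favor — approved.
D: 2/3 of 14789649 = 9859766; 9,859,766 required, 9,863,897 in favor — approved.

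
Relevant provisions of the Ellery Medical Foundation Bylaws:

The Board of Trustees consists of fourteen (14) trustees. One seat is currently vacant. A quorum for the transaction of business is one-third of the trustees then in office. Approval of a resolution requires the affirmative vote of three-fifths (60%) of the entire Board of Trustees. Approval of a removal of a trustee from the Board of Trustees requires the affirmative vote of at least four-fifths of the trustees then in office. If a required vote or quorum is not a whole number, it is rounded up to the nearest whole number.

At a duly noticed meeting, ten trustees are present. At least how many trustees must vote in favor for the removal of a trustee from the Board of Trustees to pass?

11

The removal of a trustee from the Board of Trustees requires four-fifths of the trustees then in office (13).
4/5 of 13 = 10.40, rounded up to 11.
(Only 10 can vote, so the removal of a trustee from the Board of Trustees cannot pass at this meeting, but the required vote is still 11.)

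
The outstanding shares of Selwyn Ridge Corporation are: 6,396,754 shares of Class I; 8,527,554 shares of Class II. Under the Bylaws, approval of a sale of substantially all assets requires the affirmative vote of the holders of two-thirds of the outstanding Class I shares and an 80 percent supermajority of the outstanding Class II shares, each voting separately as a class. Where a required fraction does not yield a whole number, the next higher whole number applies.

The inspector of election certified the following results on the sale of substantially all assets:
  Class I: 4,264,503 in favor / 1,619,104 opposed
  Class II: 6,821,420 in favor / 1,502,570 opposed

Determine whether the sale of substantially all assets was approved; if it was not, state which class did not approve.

Not approved — the Class II shares did not give the required vote.

Class I: 2/3 of 6396754 = 4264502.67, rounded up to 4264503; 4,264,503 required, 4,264,503 in favor — approved.
Class II: 4/5 of 8527554 = 6822043.20, rounded up to 6822044; 6,822,044 required, 6,821,420 in favor — not approved.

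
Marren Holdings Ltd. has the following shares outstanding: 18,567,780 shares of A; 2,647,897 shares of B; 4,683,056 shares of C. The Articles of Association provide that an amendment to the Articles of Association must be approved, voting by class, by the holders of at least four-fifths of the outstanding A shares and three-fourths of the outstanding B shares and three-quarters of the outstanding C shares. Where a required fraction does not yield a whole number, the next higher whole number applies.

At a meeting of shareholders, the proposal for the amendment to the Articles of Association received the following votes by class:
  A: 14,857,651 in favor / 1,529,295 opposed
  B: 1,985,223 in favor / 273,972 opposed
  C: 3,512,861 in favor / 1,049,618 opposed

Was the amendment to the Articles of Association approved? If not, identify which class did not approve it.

Not approved — the B shares did not give the required vote.

A: 4/5 of 18567780 = 14854224; 14,854,224 required, 14,857,651 in favor — approved.
B: 3/4 of 2647897 = 1985922.75, rounded up to 1985923; 1,985,923 required, 1,985,223 in favor — not approved.
C: 3/4 of 4683056 = 3512292; 3,512,292 required, 3,512,861 in favor — approved.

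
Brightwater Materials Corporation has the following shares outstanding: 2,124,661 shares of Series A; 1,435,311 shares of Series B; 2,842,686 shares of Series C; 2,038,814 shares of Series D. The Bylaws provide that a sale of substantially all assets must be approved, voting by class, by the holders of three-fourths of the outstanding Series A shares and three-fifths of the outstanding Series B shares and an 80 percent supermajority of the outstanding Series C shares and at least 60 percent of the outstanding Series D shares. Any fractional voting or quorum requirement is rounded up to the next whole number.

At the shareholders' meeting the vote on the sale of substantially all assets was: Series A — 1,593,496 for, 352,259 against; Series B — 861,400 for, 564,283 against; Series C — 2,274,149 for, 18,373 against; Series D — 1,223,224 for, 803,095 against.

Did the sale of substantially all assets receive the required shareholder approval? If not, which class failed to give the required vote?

Not approved — the Series D shares did not give the required vote.

Series A: 3/4 of 2124661 = 1593495.75, rounded up to 1593496; 1,593,496 required, 1,593,496 in favor — approved.
Series B: 3/5 of 1435311 = 861186.60, rounded up to 861187; 861,187 required, 861,400 in favor — approved.
Series C: 4/5 of 2842686 = 2274148.80, rounded up to 2274149; 2,274,149 required, 2,274,149 in favor — approved.
Series D: 3/5 of 2038814 = 1223288.40, rounded up to 1223289; 1,223,289 required, 1,223,224 in favor — not approved.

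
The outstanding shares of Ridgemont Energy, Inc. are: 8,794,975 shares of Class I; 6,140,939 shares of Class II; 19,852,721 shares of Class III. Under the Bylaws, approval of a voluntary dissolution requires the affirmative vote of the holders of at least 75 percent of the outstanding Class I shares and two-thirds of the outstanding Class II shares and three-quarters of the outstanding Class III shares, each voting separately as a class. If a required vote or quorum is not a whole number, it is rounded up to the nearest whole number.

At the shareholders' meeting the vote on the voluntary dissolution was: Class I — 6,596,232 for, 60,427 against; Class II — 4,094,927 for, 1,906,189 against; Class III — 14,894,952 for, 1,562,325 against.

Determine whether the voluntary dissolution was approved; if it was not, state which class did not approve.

Class I: 3/4 of 8794975 = 6596231.25, rounded up to 6596232; 6,596,232 required, 6,596,232 in favor — approved.
Class II: 2/3 of 6140939 = 4093959.33, rounded up to 4093960; 4,093,960 required, 4,094,927 in favor — approved.
Class III: 3/4 of 19852721 = 14889540.75, rounded up to 14889541; 14,889,541 required, 14,894,952 in favor — approved.

Approved — every class gave the required vote.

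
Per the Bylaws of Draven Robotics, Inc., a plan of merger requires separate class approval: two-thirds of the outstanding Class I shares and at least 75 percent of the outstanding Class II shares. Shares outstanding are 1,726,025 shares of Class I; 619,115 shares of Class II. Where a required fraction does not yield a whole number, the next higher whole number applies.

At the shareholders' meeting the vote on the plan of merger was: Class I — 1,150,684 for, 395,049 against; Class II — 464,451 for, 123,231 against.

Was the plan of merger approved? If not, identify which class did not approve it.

Approved — every class gave the required vote.

Class I: 2/3 of 1726025 = 1150683.33, rounded up to 1150684; 1,150,684 required, 1,150,684 in favor — approved.
Class II: 3/4 of 619115 = 464336.25, rounded up to 464337; 464,337 required, 464,451 in favor — approved.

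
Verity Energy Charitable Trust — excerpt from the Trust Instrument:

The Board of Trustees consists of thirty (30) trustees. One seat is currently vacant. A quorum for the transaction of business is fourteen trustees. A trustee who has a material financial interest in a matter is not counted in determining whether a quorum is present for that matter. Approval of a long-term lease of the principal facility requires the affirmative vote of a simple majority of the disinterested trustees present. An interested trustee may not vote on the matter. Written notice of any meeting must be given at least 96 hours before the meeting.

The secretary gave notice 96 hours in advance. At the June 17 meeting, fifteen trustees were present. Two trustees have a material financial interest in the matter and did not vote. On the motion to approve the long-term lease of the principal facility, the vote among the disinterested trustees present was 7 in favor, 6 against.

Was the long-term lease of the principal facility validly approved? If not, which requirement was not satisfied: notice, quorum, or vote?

Notice: 96 hours given; 96 required (96 ≥ 96). Satisfied.
Quorum: 15 present, but the 2 interested trustees do not count, leaving 13. Quorum is 14. Not satisfied.
Vote: the long-term lease of the principal facility requires a majority of the disinterested trustees present (15 − 2 = 13). A majority of 13 is 7, so 7 affirmative votes are needed; 7 voted in favor. Satisfied. (Moot — without a quorum no business can be validly transacted.)

Invalid — quorum requirement not satisfied.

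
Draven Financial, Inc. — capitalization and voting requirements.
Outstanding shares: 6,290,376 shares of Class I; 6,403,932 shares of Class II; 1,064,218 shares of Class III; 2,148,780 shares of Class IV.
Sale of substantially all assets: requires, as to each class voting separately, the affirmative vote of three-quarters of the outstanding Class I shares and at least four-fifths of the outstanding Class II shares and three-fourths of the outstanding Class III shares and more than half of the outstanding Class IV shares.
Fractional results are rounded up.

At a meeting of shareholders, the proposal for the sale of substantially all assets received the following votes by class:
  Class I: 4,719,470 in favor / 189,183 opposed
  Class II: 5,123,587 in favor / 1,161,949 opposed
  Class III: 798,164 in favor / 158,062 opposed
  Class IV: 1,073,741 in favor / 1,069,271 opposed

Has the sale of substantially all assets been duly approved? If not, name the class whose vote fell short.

Not approved — the Class IV shares did not give the required vote.

Class I: 3/4 of 6290376 = 4717782; 4,717,782 required, 4,719,470 in favor — approved.
Class II: 4/5 of 6403932 = 5123145.60, rounded up to 5123146; 5,123,146 required, 5,123,587 in favor — approved.
Class III: 3/4 of 1064218 = 798163.50, rounded up to 798164; 798,164 required, 798,164 in favor — approved.
Class IV: a majority of 2148780 is 1074391; 1,074,391 required, 1,073,741 in favor — not approved.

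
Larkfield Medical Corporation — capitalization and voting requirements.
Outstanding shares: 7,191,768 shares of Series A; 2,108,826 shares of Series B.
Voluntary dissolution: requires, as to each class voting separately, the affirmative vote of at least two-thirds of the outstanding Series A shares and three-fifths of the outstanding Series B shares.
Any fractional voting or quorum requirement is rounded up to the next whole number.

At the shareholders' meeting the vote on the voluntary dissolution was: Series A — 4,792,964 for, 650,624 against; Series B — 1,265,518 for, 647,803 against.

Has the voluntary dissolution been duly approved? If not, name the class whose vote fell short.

Not approved — the Series A shares did not give the required vote.

Series A: 2/3 of 7191768 = 4794512; 4,794,512 required, 4,792,964 in favor — not approved.
Series B: 3/5 of 2108826 = 1265295.60, rounded up to 1265296; 1,265,296 required, 1,265,518 in favor — approved.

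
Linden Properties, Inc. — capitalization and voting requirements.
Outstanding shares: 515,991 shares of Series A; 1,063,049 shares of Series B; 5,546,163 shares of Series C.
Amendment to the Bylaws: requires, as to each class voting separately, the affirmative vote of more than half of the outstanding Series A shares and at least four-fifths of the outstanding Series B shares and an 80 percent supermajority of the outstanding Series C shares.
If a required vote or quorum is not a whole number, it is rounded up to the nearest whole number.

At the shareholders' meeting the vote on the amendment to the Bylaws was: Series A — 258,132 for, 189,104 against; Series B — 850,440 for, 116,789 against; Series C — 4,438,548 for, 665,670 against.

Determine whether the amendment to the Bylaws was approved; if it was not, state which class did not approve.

Approved — every class gave the required vote.

Series A: a majority of 515991 is 257996; 257,996 required, 258,132 in favor — approved.
Series B: 4/5 of 1063049 = 850439.20, rounded up to 850440; 850,440 required, 850,440 in favor — approved.
Series C: 4/5 of 5546163 = 4436930.40, rounded up to 4436931; 4,436,931 required, 4,438,548 in favor — approved.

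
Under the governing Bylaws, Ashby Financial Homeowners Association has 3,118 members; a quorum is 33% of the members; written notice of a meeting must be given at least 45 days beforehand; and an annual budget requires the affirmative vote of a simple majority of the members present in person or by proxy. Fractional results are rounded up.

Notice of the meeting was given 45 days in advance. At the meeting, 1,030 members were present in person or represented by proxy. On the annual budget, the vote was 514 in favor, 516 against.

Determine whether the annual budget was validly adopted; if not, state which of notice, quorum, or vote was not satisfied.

Invalid — vote requirement not satisfied.

Notice: 45 days given; 45 required. Satisfied.
Quorum: 33% of 3,118 = 1,028.94, rounded up to 1,029; 1,030 present. Satisfied.
Vote: requires a majority of those present (1,030); a majority of 1030 is 516, so 516 needed; 514 in favor. Not satisfied.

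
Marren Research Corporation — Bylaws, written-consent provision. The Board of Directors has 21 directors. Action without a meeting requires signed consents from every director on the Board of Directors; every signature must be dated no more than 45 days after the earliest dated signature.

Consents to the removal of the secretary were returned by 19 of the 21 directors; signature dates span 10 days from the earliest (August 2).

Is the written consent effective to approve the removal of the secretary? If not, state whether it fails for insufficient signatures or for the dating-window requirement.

Not effective — insufficient signatures.

Signatures required: every one of 21 — unanimous means all 21, so 21 needed; 19 signed. Insufficient.
Dating window: the latest signature is 10 days after the earliest; the limit is 45 days. Within the window.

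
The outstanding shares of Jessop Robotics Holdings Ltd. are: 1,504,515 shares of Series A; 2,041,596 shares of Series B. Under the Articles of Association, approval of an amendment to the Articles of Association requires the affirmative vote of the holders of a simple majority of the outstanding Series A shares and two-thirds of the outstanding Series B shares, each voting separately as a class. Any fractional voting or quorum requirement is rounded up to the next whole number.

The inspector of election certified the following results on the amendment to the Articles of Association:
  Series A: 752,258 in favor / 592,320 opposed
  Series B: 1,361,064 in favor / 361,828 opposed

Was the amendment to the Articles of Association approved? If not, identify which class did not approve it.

Series A: a majority of 1504515 is 752258; 752,258 required, 752,258 in favor — approved.
Series B: 2/3 of 2041596 = 1361064; 1,361,064 required, 1,361,064 in favor — approved.

Approved — every class gave the required vote.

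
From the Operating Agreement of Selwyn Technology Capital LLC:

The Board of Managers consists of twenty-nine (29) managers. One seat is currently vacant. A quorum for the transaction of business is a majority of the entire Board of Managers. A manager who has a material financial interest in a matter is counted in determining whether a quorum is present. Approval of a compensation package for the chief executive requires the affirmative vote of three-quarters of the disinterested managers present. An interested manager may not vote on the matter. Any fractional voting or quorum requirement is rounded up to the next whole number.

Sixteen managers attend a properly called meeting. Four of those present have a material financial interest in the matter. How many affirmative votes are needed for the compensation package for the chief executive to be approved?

The compensation package for the chief executive requires three-fourths of the disinterested managers present (16 − 4 = 12).
3/4 of 12 = 9.

9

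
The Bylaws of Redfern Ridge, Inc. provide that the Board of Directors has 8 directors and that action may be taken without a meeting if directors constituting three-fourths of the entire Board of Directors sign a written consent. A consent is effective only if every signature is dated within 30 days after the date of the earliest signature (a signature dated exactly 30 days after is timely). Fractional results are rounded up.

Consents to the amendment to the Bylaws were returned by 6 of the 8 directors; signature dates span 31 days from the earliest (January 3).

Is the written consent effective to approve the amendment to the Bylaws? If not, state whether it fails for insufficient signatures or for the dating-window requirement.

Signatures required: three-fourths of 8 — 3/4 of 8 = 6, so 6 needed; 6 signed. Sufficient.
Dating window: the latest signature is 31 days after the earliest; the limit is 30 days. Outside the window.

Not effective — dating-window requirement not satisfied.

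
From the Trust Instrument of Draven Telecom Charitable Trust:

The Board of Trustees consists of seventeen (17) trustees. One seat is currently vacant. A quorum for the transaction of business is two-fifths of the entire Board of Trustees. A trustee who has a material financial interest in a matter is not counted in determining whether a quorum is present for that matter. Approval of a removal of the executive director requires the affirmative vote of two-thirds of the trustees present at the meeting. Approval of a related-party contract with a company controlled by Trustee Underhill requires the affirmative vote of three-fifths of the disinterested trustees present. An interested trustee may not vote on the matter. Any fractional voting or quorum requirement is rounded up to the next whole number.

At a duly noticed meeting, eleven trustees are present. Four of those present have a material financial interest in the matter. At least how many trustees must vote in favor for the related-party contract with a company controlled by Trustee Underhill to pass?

The related-party contract with a company controlled by Trustee Underhill requires three-fifths of the disinterested trustees present (11 − 4 = 7).
3/5 of 7 = 4.20, rounded up to 5.

5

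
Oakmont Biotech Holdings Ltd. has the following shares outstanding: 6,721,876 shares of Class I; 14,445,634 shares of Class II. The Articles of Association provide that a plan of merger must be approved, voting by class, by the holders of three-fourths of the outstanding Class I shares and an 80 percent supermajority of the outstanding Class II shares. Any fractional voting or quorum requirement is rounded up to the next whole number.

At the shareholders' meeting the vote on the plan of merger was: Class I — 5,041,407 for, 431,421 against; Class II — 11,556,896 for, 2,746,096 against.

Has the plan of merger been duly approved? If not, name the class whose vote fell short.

Class I: 3/4 of 6721876 = 5041407; 5,041,407 required, 5,041,407 in favor — approved.
Class II: 4/5 of 14445634 = 11556507.20, rounded up to 11556508; 11,556,508 required, 11,556,896 in favor — approved.

Approved — every class gave the required vote.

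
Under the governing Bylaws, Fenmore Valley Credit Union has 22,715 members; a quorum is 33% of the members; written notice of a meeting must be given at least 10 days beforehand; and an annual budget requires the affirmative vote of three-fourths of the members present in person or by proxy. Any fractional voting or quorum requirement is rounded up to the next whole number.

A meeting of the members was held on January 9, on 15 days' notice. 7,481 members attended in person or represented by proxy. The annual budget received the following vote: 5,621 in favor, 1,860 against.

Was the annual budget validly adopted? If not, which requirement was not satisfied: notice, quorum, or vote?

Invalid — quorum requirement not satisfied.

Notice: 15 days given; 10 required. Satisfied.
Quorum: 33% of 22,715 = 7,495.95, rounded up to 7,496; 7,481 present. Not satisfied.
Vote: requires three-fourths of those present (7,481); 3/4 of 7481 = 5610.75, rounded up to 5611, so 5,611 needed; 5,621 in favor. Satisfied.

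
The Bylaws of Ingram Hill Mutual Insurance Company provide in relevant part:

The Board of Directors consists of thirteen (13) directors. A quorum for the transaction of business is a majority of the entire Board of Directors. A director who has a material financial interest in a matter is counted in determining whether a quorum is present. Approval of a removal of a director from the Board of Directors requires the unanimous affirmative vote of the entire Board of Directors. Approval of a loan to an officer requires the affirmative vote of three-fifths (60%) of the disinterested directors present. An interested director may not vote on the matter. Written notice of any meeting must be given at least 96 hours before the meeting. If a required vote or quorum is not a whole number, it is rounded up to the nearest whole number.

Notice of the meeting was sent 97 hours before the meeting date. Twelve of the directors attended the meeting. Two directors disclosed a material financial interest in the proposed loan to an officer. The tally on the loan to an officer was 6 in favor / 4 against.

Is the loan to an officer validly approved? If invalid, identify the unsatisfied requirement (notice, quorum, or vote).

Valid — all requirements satisfied.

Notice: 97 hours given; 96 required (97 ≥ 96). Satisfied.
Quorum: 12 present (interested directors count toward quorum); quorum is 7. Satisfied.
Vote: the loan to an officer requires three-fifths of the disinterested directors present (12 − 2 = 10). 3/5 of 10 = 6, so 6 affirmative votes are needed; 6 voted in favor. Satisfied.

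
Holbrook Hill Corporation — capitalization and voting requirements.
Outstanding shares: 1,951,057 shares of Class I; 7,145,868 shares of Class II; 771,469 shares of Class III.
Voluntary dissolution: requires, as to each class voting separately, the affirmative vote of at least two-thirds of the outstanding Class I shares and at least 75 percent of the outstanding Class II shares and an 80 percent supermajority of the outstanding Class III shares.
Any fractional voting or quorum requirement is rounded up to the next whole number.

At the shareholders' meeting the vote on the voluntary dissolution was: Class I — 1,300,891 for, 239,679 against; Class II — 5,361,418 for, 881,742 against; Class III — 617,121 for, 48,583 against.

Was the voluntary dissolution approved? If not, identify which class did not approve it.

Class I: 2/3 of 1951057 = 1300704.67, rounded up to 1300705; 1,300,705 required, 1,300,891 in favor — approved.
Class II: 3/4 of 7145868 = 5359401; 5,359,401 required, 5,361,418 in favor — approved.
Class III: 4/5 of 771469 = 617175.20, rounded up to 617176; 617,176 required, 617,121 in favor — not approved.

Not approved — the Class III shares did not give the required vote.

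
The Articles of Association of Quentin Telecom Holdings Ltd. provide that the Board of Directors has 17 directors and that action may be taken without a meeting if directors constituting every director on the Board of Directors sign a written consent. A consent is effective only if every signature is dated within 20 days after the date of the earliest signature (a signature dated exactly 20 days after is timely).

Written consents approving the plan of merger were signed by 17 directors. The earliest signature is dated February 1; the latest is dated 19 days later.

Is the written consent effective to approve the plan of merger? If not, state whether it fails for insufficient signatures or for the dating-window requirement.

Signatures required: every one of 17 — unanimous means all 17, so 17 needed; 17 signed. Sufficient.
Dating window: the latest signature is 19 days after the earliest; the limit is 20 days. Within the window.

Effective — both the signature and dating-window requirements are satisfied.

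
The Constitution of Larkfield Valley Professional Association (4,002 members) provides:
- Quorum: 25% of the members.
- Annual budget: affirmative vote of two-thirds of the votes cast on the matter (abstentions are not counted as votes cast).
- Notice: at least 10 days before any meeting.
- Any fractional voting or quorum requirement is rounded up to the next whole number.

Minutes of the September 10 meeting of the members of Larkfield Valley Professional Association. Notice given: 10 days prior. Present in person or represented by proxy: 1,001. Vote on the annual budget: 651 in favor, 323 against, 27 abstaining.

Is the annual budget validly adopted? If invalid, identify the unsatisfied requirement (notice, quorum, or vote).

Valid — all requirements satisfied.

Notice: 10 days given; 10 required. Satisfied.
Quorum: 25% of 4,002 = 1,000.50, rounded up to 1,001; 1,001 present. Satisfied.
Vote: requires two-thirds of the votes cast (1,001 − 27 abstaining = 974); 2/3 of 974 = 649.33, rounded up to 650, so 650 needed; 651 in favor. Satisfied.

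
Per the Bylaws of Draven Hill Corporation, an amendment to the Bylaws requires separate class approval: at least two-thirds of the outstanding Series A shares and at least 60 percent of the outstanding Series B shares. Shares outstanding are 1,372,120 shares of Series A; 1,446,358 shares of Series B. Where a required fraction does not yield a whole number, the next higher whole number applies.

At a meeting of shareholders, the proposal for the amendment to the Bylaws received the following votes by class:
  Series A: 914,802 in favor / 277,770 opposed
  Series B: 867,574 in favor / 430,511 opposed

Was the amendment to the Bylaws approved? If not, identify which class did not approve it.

Series A: 2/3 of 1372120 = 914746.67, rounded up to 914747; 914,747 required, 914,802 in favor — approved.
Series B: 3/5 of 1446358 = 867814.80, rounded up to 867815; 867,815 required, 867,574 in favor — not approved.

Not approved — the Series B shares did not give the required vote.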